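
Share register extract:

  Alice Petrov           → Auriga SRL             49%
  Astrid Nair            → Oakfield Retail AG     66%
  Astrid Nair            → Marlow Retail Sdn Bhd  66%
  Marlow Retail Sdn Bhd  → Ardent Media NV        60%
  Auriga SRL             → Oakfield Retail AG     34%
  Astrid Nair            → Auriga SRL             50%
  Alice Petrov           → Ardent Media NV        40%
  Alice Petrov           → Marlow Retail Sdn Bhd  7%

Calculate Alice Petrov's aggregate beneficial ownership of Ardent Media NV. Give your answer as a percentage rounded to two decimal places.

44.20%

Alice reaches Ardent along 2 paths.
Direct stake: 40% = 40%.
Via Marlow: 7% × 60% = 4.2%.
Total: 40% + 4.2% = 44.2%.
Rounded: 44.20%.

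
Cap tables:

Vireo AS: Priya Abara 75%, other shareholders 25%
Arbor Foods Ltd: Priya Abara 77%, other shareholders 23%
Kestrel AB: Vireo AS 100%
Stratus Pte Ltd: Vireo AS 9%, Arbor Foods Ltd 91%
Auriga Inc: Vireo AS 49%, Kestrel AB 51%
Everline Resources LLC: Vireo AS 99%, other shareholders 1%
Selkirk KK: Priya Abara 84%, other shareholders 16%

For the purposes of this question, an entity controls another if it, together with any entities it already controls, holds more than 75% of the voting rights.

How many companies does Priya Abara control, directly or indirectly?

3

Priya holds 77% of Arbor, so Priya controls Arbor.
Arbor holds 91% of Stratus, so Priya controls Stratus.
Priya holds 84% of Selkirk, so Priya controls Selkirk.
No other company's threshold is met.
Priya controls 3 companies.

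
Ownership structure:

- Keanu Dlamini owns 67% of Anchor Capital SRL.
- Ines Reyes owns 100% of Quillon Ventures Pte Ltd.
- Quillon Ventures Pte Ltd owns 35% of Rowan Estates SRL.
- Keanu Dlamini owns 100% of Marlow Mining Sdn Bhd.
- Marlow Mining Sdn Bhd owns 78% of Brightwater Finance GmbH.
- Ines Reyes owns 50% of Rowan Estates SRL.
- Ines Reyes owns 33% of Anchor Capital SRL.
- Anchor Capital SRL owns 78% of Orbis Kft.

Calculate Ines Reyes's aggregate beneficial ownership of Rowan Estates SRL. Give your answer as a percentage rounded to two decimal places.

Ines reaches Rowan along 2 paths.
Via Quillon: 100% × 35% = 35%.
Direct stake: 50% = 50%.
Total: 35% + 50% = 85%.
Rounded: 85.00%.

85.00%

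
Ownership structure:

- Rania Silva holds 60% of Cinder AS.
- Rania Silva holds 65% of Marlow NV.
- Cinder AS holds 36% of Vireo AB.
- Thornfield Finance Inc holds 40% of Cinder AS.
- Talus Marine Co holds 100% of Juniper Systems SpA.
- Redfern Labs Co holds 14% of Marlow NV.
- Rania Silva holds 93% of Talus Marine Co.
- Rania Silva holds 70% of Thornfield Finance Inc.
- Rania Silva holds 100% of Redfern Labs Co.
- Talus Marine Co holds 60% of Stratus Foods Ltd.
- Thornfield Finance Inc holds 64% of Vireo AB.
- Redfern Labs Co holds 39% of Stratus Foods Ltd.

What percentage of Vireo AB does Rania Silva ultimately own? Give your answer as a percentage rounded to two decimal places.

76.48%

Rania reaches Vireo along 3 paths.
Via Thornfield: 70% × 64% = 44.8%.
Via Thornfield → Cinder: 70% × 40% × 36% = 10.08%.
Via Cinder: 60% × 36% = 21.6%.
Total: 44.8% + 10.08% + 21.6% = 76.48%.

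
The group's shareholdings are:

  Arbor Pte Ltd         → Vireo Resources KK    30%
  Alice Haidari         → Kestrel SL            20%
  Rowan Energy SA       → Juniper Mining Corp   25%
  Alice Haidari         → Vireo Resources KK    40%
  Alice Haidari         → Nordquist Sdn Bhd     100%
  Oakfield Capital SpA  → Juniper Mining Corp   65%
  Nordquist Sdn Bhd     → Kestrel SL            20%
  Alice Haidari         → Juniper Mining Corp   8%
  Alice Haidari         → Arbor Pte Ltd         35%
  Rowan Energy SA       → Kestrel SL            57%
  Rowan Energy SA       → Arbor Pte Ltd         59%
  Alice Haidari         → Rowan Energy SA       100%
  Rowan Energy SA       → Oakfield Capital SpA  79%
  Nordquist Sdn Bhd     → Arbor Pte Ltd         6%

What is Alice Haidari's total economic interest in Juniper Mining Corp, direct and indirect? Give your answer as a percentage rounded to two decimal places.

Alice reaches Juniper along 3 paths.
Direct stake: 8% = 8%.
Via Rowan: 100% × 25% = 25%.
Via Rowan → Oakfield: 100% × 79% × 65% = 51.35%.
Total: 8% + 25% + 51.35% = 84.35%.

84.35%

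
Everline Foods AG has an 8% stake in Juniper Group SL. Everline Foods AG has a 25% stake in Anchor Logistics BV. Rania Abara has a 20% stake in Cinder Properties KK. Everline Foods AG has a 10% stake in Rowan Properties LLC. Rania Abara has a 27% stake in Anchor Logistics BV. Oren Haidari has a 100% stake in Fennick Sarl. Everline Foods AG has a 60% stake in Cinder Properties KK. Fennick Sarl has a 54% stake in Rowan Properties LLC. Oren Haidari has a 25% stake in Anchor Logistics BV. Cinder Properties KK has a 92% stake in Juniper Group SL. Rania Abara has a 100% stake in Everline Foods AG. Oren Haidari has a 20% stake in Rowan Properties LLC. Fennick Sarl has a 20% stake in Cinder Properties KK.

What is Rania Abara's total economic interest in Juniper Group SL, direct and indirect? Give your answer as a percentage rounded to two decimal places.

81.60%

Rania reaches Juniper along 3 paths.
Via Everline: 100% × 8% = 8%.
Via Everline → Cinder: 100% × 60% × 92% = 55.2%.
Via Cinder: 20% × 92% = 18.4%.
Total: 8% + 55.2% + 18.4% = 81.6%.
Rounded: 81.60%.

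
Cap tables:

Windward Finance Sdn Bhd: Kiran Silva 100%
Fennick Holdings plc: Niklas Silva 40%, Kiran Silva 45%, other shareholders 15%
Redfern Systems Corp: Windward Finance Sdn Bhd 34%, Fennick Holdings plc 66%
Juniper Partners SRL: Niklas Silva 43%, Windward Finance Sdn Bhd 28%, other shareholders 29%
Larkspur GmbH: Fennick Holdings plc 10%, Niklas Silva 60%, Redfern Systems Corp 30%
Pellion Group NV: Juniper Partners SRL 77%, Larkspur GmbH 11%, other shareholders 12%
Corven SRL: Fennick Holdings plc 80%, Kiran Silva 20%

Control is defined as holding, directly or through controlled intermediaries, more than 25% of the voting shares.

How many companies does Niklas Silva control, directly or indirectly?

6

Niklas holds 40% of Fennick, so Niklas controls Fennick.
Fennick holds 66% of Redfern, so Niklas controls Redfern.
Niklas holds 43% of Juniper, so Niklas controls Juniper.
Fennick and Niklas and Redfern together hold 10% + 60% + 30% = 100% of Larkspur, so Niklas controls Larkspur.
Juniper and Larkspur together hold 77% + 11% = 88% of Pellion, so Niklas controls Pellion.
Fennick holds 80% of Corven, so Niklas controls Corven.
No other company's threshold is met.
Niklas controls 6 companies.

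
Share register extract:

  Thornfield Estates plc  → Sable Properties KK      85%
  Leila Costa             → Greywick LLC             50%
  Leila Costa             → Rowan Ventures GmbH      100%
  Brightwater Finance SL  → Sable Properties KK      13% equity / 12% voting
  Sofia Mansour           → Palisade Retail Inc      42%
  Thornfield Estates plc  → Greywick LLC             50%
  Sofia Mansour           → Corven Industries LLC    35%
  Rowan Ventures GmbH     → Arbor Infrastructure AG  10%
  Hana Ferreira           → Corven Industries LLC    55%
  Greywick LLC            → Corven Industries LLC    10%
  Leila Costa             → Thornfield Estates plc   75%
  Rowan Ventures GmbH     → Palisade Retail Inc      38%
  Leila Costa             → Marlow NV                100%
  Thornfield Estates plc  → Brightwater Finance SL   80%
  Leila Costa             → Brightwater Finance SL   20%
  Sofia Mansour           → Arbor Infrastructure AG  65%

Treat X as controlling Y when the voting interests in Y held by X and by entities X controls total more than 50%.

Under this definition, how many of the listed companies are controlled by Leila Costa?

6

Leila holds 100% of Marlow, so Leila controls Marlow.
Leila holds 75% of Thornfield, so Leila controls Thornfield.
Leila holds 100% of Rowan, so Leila controls Rowan.
Thornfield and Leila together hold 80% + 20% = 100% of Brightwater, so Leila controls Brightwater.
Thornfield and Leila together hold 50% + 50% = 100% of Greywick, so Leila controls Greywick.
Thornfield and Brightwater together hold 85% + 12% = 97% of Sable, so Leila controls Sable.
No other company's threshold is met.
Leila controls 6 companies.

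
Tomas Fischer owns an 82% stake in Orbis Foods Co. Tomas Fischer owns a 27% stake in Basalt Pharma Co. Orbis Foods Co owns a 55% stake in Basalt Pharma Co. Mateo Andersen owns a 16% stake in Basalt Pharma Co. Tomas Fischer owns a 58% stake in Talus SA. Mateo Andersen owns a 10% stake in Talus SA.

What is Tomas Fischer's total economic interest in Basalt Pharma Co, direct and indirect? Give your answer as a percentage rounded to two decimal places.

72.10%

Tomas reaches Basalt along 2 paths.
Direct stake: 27% = 27%.
Via Orbis: 82% × 55% = 45.1%.
Total: 27% + 45.1% = 72.1%.
Rounded: 72.10%.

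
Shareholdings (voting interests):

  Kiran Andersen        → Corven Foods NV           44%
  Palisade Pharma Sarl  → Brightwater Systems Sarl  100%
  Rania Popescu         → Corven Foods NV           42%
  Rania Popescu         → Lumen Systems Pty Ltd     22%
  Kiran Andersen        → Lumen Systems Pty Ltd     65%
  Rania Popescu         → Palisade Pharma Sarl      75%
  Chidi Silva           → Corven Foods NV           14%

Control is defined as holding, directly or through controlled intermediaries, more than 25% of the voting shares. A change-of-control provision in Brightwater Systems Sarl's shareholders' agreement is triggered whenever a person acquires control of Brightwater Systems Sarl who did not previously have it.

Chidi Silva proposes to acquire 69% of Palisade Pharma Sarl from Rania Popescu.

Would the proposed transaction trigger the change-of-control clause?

The purchase adds only to Chidi's holdings (Rania's stake shrinks), so Chidi is the only person who could newly come to control Brightwater.
Chidi's largest direct stake is 14% in Corven, which does not meet the threshold, so Chidi controls no company.
Neither Chidi nor any entity Chidi controls holds any voting interest in Brightwater.
So before the transaction, Chidi does not control Brightwater.
After the purchase, Chidi holds 69% of Palisade directly, and Rania's stake falls to 6%.
Chidi holds 69% of Palisade, so Chidi controls Palisade.
Palisade holds 100% of Brightwater, so Chidi controls Brightwater.
Chidi did not control Brightwater before and does after, so the clause is triggered.

Yes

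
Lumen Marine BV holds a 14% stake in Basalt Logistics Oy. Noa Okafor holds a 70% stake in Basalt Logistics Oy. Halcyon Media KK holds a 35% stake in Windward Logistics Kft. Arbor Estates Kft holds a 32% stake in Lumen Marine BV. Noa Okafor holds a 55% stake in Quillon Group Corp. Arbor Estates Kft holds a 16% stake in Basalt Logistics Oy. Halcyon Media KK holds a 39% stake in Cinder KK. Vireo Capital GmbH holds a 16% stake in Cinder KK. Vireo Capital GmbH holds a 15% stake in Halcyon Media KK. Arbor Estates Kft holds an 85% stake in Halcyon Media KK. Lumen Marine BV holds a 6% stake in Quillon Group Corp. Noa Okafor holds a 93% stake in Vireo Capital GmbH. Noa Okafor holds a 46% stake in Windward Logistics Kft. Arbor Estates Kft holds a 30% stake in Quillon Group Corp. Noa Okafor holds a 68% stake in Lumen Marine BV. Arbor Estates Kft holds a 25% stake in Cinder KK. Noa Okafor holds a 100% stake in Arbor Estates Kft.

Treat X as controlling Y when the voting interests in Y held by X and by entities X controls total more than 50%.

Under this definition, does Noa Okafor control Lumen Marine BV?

Noa holds 100% of Arbor, so Noa controls Arbor.
Arbor and Noa together hold 32% + 68% = 100% of Lumen, so Noa controls Lumen.

Yes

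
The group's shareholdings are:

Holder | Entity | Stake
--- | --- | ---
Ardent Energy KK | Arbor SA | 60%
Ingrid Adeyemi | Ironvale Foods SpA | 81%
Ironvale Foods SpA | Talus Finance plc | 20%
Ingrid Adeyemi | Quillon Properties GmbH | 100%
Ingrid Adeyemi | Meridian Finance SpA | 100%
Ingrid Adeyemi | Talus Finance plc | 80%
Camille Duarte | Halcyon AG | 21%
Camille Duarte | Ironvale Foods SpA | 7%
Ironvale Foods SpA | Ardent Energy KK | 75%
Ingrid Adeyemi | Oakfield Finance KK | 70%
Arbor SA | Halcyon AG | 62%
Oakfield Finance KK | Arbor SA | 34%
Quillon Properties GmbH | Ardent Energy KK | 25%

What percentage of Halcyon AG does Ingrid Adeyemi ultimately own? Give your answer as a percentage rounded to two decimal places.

Ingrid reaches Halcyon along 3 paths.
Via Ironvale → Ardent → Arbor: 81% × 75% × 60% × 62% = 22.599%.
Via Quillon → Ardent → Arbor: 100% × 25% × 60% × 62% = 9.3%.
Via Oakfield → Arbor: 70% × 34% × 62% = 14.756%.
Total: 22.599% + 9.3% + 14.756% = 46.655%.
Rounded: 46.66%.

46.66%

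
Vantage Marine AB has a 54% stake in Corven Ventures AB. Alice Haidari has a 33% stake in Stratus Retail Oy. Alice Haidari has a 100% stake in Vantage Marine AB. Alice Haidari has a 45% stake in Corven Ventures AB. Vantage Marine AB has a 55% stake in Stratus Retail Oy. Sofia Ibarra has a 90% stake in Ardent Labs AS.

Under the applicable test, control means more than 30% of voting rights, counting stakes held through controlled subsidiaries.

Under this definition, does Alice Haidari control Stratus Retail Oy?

Alice holds 100% of Vantage, so Alice controls Vantage.
Vantage and Alice together hold 55% + 33% = 88% of Stratus, so Alice controls Stratus.

Yes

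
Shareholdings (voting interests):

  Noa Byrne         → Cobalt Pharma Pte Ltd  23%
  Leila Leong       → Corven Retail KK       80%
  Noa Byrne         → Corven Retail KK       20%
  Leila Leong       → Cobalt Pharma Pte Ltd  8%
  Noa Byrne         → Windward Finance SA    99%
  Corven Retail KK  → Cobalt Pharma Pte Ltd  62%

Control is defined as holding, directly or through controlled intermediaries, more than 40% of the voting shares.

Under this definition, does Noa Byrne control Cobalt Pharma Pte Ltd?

No

Noa holds 99% of Windward, so Noa controls Windward.
In Cobalt, Noa's side holds only 23%, not > 40%.
So Noa does not control Cobalt.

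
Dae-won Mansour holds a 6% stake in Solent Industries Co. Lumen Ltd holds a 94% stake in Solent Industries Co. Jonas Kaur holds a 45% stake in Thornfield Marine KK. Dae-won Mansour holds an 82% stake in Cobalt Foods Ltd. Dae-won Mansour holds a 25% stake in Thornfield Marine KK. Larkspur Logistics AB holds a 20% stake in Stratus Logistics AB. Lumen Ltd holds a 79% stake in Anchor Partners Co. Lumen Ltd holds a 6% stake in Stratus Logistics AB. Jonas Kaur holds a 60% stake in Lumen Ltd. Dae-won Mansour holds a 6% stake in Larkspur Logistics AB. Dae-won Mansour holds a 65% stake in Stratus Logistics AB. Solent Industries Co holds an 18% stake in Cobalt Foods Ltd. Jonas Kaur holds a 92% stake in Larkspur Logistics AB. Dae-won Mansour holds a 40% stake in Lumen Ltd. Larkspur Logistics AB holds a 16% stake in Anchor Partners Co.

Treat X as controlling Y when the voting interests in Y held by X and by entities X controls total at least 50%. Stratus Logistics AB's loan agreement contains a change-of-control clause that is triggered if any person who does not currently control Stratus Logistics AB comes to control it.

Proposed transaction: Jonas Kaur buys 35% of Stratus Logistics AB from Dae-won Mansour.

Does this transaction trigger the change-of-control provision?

The purchase adds only to Jonas's holdings (Dae-won's stake shrinks), so Jonas is the only person who could newly come to control Stratus.
Jonas holds 60% of Lumen, so Jonas controls Lumen.
Jonas holds 92% of Larkspur, so Jonas controls Larkspur.
Lumen and Larkspur together hold 79% + 16% = 95% of Anchor, so Jonas controls Anchor.
Lumen holds 94% of Solent, so Jonas controls Solent.
In Stratus, Jonas's side holds only 20% + 6% = 26%, not ≥ 50%.
So before the transaction, Jonas does not control Stratus.
After the purchase, Jonas holds 35% of Stratus directly, and Dae-won's stake falls to 30%.
Larkspur and Lumen and Jonas together hold 20% + 6% + 35% = 61% of Stratus, so Jonas controls Stratus.
Jonas did not control Stratus before and does after, so the clause is triggered.

Yes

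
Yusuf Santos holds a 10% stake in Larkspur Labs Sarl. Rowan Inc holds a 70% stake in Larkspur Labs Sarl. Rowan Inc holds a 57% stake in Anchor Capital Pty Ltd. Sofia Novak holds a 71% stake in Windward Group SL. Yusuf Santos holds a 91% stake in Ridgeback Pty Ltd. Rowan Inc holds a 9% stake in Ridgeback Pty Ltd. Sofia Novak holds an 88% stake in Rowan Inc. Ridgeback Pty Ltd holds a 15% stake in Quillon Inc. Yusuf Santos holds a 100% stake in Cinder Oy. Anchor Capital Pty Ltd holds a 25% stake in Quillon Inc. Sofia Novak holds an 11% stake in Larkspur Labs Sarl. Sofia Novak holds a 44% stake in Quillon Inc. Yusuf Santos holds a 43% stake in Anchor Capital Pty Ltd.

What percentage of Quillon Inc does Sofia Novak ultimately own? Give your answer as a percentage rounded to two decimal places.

Sofia reaches Quillon along 3 paths.
Via Rowan → Ridgeback: 88% × 9% × 15% = 1.188%.
Direct stake: 44% = 44%.
Via Rowan → Anchor: 88% × 57% × 25% = 12.54%.
Total: 1.188% + 44% + 12.54% = 57.728%.
Rounded: 57.73%.

57.73%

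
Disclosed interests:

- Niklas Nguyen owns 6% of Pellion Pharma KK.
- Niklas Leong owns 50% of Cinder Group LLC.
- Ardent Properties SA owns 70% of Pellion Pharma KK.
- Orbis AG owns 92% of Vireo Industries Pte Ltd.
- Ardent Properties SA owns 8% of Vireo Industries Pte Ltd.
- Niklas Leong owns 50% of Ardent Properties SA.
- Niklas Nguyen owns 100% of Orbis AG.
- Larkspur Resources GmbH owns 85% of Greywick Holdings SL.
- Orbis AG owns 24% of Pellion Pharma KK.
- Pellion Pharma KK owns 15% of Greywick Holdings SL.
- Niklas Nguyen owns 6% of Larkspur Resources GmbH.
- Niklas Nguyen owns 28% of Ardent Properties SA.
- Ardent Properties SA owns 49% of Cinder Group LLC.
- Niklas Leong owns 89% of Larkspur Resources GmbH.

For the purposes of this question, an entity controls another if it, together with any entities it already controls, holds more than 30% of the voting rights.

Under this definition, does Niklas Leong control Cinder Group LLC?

Niklas Leong holds 50% of Ardent, so Niklas Leong controls Ardent.
Ardent and Niklas Leong together hold 49% + 50% = 99% of Cinder, so Niklas Leong controls Cinder.

Yes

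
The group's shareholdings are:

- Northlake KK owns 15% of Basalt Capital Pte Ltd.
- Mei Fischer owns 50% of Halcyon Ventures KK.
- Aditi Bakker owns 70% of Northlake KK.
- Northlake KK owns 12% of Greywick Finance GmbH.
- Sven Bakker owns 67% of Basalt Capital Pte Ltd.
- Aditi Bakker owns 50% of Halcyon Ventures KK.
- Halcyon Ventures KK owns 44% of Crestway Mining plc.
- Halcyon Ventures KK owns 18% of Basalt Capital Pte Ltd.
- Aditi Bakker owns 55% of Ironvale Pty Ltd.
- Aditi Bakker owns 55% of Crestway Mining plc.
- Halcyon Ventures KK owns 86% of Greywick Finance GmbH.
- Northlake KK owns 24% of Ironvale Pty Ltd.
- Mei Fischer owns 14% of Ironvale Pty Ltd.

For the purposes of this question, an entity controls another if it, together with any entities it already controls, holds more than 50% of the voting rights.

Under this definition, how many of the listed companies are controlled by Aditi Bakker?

Aditi holds 70% of Northlake, so Aditi controls Northlake.
Aditi holds 55% of Crestway, so Aditi controls Crestway.
Northlake and Aditi together hold 24% + 55% = 79% of Ironvale, so Aditi controls Ironvale.
No other company's threshold is met.
Aditi controls 3 companies.

3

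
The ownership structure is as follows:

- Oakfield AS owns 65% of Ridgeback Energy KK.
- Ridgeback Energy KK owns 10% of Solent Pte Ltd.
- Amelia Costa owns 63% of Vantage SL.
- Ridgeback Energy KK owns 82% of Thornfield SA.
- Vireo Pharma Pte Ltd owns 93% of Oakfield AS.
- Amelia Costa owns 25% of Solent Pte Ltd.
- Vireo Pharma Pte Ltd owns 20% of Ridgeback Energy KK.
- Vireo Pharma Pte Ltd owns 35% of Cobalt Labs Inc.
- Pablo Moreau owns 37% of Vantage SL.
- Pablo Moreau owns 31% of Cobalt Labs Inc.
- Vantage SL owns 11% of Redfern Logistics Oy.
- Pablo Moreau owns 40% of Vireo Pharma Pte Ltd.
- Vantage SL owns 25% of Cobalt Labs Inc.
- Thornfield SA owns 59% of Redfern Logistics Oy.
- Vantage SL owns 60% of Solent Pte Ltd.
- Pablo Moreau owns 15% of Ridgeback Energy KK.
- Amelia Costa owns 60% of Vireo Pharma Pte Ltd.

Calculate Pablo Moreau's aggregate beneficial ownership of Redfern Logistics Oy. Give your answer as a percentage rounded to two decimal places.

26.90%

Pablo reaches Redfern along 4 paths.
Via Vireo → Oakfield → Ridgeback → Thornfield: 40% × 93% × 65% × 82% × 59% = 11.698284%.
Via Vireo → Ridgeback → Thornfield: 40% × 20% × 82% × 59% = 3.8704%.
Via Ridgeback → Thornfield: 15% × 82% × 59% = 7.257%.
Via Vantage: 37% × 11% = 4.07%.
Total: 11.698284% + 3.8704% + 7.257% + 4.07% = 26.895684%.
Rounded: 26.90%.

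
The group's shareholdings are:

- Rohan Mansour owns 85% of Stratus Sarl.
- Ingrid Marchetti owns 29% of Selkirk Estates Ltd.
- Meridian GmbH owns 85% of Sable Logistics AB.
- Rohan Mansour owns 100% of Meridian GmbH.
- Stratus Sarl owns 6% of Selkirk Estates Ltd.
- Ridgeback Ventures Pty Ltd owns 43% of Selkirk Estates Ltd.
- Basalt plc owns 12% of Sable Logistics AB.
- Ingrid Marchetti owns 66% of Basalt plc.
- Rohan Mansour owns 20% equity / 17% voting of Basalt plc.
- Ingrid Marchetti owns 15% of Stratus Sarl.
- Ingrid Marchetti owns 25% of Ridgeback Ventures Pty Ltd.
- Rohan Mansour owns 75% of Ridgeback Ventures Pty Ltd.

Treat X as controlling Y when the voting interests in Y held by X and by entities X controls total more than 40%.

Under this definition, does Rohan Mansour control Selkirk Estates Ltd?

Rohan holds 85% of Stratus, so Rohan controls Stratus.
Rohan holds 75% of Ridgeback, so Rohan controls Ridgeback.
Stratus and Ridgeback together hold 6% + 43% = 49% of Selkirk, so Rohan controls Selkirk.

Yes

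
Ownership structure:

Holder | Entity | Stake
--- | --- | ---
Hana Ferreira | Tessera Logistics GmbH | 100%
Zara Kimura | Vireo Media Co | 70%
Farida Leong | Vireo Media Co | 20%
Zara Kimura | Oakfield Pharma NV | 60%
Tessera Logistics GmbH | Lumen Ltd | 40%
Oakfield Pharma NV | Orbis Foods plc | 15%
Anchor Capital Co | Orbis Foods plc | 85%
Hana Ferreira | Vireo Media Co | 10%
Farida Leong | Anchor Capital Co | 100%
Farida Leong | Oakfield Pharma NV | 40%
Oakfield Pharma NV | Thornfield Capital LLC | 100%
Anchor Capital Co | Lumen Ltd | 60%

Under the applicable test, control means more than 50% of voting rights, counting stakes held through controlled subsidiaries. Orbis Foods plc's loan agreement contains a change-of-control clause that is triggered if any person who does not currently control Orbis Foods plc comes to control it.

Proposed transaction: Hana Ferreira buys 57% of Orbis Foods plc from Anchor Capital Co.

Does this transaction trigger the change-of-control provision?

The purchase adds only to Hana's holdings (Anchor's stake shrinks), so Hana is the only person who could newly come to control Orbis.
Hana holds 100% of Tessera, so Hana controls Tessera.
Neither Hana nor any entity Hana controls holds any voting interest in Orbis.
So before the transaction, Hana does not control Orbis.
After the purchase, Hana holds 57% of Orbis directly, and Anchor's stake falls to 28%.
Hana holds 57% of Orbis, so Hana controls Orbis.
Hana did not control Orbis before and does after, so the clause is triggered.

Yes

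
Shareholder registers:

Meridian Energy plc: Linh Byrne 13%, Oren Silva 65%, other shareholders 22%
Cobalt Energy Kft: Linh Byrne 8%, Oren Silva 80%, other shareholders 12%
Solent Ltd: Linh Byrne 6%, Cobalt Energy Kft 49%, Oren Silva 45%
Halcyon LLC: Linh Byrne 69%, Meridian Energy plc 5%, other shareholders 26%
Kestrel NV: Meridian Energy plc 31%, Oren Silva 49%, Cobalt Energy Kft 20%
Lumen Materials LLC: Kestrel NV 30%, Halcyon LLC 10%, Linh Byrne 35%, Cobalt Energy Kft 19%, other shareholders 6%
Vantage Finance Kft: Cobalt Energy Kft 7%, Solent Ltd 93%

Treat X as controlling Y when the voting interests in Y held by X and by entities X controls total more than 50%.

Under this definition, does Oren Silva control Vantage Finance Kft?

Yes

Oren holds 80% of Cobalt, so Oren controls Cobalt.
Cobalt and Oren together hold 49% + 45% = 94% of Solent, so Oren controls Solent.
Cobalt and Solent together hold 7% + 93% = 100% of Vantage, so Oren controls Vantage.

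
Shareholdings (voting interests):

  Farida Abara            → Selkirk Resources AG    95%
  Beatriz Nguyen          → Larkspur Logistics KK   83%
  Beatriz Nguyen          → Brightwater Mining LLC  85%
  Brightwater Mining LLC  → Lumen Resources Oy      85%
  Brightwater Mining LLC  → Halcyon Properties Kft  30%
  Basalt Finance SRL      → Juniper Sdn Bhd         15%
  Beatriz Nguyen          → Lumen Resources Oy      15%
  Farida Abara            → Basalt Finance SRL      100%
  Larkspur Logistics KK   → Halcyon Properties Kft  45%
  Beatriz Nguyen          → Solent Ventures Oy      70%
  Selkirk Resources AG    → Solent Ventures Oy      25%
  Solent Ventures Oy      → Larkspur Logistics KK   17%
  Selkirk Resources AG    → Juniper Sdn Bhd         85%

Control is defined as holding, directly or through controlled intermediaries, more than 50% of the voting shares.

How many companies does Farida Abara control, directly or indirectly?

3

Farida holds 100% of Basalt, so Farida controls Basalt.
Farida holds 95% of Selkirk, so Farida controls Selkirk.
Selkirk and Basalt together hold 85% + 15% = 100% of Juniper, so Farida controls Juniper.
No other company's threshold is met.
Farida controls 3 companies.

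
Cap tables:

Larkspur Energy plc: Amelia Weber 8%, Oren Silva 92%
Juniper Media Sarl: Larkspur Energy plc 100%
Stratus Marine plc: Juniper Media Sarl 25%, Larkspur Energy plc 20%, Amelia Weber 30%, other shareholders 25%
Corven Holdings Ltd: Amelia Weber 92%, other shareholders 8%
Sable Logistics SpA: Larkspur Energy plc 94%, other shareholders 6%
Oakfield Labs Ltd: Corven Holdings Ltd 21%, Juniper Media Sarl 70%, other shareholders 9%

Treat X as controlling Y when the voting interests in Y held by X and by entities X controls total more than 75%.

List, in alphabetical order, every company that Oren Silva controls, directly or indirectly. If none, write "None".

Juniper Media Sarl, Larkspur Energy plc, Sable Logistics SpA

Oren holds 92% of Larkspur, so Oren controls Larkspur.
Larkspur holds 100% of Juniper, so Oren controls Juniper.
Larkspur holds 94% of Sable, so Oren controls Sable.
No other company's threshold is met.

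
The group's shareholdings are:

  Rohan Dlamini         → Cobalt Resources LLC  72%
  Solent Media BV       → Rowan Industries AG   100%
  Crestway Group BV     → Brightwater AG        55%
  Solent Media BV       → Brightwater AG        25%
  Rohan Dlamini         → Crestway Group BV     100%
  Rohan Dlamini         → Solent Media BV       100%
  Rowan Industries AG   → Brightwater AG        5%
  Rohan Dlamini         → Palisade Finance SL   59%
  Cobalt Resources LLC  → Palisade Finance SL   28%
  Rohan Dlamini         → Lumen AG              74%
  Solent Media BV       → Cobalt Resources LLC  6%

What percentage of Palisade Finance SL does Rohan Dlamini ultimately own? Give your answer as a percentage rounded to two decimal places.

80.84%

Rohan reaches Palisade along 3 paths.
Direct stake: 59% = 59%.
Via Solent → Cobalt: 100% × 6% × 28% = 1.68%.
Via Cobalt: 72% × 28% = 20.16%.
Total: 59% + 1.68% + 20.16% = 80.84%.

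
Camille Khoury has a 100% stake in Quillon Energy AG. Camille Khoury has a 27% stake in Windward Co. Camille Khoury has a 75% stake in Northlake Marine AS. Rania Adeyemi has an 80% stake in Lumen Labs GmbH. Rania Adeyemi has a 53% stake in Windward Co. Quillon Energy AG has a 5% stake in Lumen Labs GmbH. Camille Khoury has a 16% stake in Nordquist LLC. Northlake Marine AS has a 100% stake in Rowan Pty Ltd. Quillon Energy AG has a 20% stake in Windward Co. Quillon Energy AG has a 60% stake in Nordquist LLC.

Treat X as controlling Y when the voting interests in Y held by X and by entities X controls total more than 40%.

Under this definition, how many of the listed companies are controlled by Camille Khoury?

5

Camille holds 100% of Quillon, so Camille controls Quillon.
Camille and Quillon together hold 16% + 60% = 76% of Nordquist, so Camille controls Nordquist.
Camille and Quillon together hold 27% + 20% = 47% of Windward, so Camille controls Windward.
Camille holds 75% of Northlake, so Camille controls Northlake.
Northlake holds 100% of Rowan, so Camille controls Rowan.
No other company's threshold is met.
Camille controls 5 companies.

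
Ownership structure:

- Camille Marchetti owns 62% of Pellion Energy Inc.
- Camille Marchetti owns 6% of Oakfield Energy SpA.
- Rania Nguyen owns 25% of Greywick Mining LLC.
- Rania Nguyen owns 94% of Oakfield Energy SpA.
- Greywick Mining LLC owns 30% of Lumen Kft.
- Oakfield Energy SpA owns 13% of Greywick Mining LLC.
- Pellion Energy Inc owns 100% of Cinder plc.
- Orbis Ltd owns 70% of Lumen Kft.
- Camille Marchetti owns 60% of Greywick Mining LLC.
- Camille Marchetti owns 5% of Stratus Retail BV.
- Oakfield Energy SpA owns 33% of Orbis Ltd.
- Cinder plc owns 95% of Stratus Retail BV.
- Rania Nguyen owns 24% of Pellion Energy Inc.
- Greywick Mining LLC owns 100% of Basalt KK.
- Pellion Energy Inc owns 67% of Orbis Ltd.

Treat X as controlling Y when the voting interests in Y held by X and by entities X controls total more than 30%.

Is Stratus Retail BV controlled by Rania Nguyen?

Rania holds 94% of Oakfield, so Rania controls Oakfield.
Rania and Oakfield together hold 25% + 13% = 38% of Greywick, so Rania controls Greywick.
Oakfield holds 33% of Orbis, so Rania controls Orbis.
Greywick and Orbis together hold 30% + 70% = 100% of Lumen, so Rania controls Lumen.
Greywick holds 100% of Basalt, so Rania controls Basalt.
Neither Rania nor any entity Rania controls holds any voting interest in Stratus.
So Rania does not control Stratus.

No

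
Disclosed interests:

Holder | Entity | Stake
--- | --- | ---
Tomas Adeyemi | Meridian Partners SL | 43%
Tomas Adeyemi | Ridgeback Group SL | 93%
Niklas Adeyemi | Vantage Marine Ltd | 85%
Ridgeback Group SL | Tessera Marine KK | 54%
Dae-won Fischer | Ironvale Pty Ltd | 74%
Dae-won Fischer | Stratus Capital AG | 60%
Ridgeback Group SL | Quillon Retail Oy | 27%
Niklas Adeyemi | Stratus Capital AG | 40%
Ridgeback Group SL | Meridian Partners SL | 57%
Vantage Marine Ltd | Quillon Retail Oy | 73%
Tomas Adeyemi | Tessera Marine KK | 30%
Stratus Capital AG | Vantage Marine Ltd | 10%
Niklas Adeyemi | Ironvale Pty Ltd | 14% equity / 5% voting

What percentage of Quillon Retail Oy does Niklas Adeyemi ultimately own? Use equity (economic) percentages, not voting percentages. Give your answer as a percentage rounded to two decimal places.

64.97%

Niklas reaches Quillon along 2 paths.
Via Stratus → Vantage: 40% × 10% × 73% = 2.92%.
Via Vantage: 85% × 73% = 62.05%.
Total: 2.92% + 62.05% = 64.97%.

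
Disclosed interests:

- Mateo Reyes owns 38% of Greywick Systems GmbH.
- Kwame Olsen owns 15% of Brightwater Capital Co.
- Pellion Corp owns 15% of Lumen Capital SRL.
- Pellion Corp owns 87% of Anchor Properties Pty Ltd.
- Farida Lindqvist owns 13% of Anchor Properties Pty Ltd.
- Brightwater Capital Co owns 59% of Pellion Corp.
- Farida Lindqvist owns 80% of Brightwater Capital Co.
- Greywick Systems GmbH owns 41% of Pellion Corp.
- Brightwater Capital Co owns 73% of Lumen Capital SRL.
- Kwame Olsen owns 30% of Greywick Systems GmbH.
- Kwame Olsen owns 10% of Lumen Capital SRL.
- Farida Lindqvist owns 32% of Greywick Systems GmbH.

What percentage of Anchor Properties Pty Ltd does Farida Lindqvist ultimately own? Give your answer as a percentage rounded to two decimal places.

65.48%

Farida reaches Anchor along 3 paths.
Via Brightwater → Pellion: 80% × 59% × 87% = 41.064%.
Via Greywick → Pellion: 32% × 41% × 87% = 11.4144%.
Direct stake: 13% = 13%.
Total: 41.064% + 11.4144% + 13% = 65.4784%.
Rounded: 65.48%.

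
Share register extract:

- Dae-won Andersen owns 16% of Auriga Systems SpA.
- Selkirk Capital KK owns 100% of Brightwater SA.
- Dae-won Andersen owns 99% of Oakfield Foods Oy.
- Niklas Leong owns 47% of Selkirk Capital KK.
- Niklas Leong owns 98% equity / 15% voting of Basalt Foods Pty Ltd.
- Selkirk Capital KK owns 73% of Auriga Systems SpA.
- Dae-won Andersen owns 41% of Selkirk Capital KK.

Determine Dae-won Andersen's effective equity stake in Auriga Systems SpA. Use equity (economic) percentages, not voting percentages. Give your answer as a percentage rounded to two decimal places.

Dae-won reaches Auriga along 2 paths.
Via Selkirk: 41% × 73% = 29.93%.
Direct stake: 16% = 16%.
Total: 29.93% + 16% = 45.93%.

45.93%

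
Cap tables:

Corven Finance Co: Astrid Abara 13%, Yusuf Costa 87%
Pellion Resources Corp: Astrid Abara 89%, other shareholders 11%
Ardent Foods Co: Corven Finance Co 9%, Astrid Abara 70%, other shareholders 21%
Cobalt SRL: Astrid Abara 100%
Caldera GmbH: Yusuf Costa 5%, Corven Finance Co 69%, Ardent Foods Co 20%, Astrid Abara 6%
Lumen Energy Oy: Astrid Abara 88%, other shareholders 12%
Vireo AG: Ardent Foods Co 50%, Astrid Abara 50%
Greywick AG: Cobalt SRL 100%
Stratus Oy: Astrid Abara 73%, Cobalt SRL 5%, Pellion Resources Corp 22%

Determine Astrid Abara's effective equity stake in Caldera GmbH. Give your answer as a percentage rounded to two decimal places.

29.20%

Astrid reaches Caldera along 4 paths.
Via Corven: 13% × 69% = 8.97%.
Via Corven → Ardent: 13% × 9% × 20% = 0.234%.
Via Ardent: 70% × 20% = 14%.
Direct stake: 6% = 6%.
Total: 8.97% + 0.234% + 14% + 6% = 29.204%.
Rounded: 29.20%.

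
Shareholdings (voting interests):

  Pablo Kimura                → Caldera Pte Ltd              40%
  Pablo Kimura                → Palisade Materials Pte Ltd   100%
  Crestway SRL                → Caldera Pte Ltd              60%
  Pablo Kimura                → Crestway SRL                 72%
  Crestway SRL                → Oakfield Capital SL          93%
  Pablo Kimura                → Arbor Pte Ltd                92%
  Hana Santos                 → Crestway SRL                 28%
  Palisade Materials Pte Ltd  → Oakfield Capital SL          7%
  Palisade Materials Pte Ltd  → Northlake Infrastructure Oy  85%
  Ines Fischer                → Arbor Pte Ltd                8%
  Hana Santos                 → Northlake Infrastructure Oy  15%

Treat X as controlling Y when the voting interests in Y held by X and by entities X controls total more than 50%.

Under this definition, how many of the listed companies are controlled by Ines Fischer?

0

Ines's largest direct stake is 8% in Arbor, which does not meet the threshold.
Ines controls 0 companies.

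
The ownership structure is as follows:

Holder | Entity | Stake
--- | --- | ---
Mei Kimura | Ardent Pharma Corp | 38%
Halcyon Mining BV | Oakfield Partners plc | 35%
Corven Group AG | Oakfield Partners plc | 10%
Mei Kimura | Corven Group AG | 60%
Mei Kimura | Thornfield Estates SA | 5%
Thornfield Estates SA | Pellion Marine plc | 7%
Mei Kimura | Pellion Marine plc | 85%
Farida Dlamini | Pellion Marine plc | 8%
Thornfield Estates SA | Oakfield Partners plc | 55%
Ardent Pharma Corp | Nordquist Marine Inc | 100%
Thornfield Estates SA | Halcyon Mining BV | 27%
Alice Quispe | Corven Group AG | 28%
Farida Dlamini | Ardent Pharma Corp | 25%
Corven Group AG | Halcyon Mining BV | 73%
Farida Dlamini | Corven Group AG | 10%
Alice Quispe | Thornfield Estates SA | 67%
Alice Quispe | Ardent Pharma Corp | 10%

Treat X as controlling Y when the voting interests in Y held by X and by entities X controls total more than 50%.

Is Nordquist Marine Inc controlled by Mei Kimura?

No

Mei holds 60% of Corven, so Mei controls Corven.
Corven holds 73% of Halcyon, so Mei controls Halcyon.
Mei holds 85% of Pellion, so Mei controls Pellion.
Neither Mei nor any entity Mei controls holds any voting interest in Nordquist.
So Mei does not control Nordquist.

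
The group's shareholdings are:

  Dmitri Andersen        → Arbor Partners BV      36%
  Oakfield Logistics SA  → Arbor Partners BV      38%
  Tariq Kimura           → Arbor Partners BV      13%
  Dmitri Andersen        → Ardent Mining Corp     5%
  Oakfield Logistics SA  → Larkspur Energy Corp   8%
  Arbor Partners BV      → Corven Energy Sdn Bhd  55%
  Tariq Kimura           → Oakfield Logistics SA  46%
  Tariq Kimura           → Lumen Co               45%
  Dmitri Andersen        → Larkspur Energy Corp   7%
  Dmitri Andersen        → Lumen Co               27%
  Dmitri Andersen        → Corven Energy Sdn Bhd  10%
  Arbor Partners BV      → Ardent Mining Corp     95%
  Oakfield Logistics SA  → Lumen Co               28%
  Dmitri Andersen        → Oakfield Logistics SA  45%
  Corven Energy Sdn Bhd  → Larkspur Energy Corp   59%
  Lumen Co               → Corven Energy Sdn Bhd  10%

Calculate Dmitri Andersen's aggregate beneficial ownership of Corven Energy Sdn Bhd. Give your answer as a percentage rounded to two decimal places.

43.17%

Dmitri reaches Corven along 5 paths.
Via Lumen: 27% × 10% = 2.7%.
Via Oakfield → Lumen: 45% × 28% × 10% = 1.26%.
Via Oakfield → Arbor: 45% × 38% × 55% = 9.405%.
Via Arbor: 36% × 55% = 19.8%.
Direct stake: 10% = 10%.
Total: 2.7% + 1.26% + 9.405% + 19.8% + 10% = 43.165%.
Rounded: 43.17%.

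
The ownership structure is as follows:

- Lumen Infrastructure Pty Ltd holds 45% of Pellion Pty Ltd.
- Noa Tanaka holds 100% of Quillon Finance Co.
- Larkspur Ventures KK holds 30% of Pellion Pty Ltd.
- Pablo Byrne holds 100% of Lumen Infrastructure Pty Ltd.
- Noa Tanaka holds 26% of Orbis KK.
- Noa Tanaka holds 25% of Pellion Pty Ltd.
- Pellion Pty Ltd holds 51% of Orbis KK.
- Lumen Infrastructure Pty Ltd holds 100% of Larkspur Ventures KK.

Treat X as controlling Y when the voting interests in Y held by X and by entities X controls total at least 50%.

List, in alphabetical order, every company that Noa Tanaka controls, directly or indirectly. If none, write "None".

Noa holds 100% of Quillon, so Noa controls Quillon.
No other company's threshold is met.

Quillon Finance Co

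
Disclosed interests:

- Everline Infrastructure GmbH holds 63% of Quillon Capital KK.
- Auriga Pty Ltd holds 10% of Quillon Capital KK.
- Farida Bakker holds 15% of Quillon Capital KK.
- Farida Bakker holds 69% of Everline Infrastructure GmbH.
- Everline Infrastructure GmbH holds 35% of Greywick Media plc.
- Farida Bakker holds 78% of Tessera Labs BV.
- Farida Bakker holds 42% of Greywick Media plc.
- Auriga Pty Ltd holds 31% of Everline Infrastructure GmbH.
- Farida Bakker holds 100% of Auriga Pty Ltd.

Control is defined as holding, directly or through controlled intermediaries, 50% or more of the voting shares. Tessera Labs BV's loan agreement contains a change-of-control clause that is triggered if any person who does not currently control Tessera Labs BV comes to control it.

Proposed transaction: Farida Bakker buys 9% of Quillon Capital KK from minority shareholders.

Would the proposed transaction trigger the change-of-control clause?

No

The purchase changes only Farida's holdings, so Farida is the only person who could newly come to control Tessera.
Farida holds 78% of Tessera, so Farida controls Tessera.
So Farida already controls Tessera before the transaction.
After the purchase, Farida's direct stake in Quillon rises to 15% + 9% = 24%.
Farida controlled Tessera already, so this is not a new person acquiring control; every other person's position is unchanged or reduced.
No new person acquires control, so the clause is not triggered.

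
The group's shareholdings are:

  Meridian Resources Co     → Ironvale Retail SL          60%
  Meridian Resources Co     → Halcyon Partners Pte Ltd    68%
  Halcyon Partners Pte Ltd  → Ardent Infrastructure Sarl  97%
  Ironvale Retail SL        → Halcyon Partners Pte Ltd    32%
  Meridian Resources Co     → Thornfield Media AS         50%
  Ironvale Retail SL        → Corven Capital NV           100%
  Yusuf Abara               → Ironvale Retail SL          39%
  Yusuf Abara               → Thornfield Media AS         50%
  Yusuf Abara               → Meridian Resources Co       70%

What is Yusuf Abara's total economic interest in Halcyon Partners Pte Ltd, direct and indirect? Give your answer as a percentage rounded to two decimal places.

Yusuf reaches Halcyon along 3 paths.
Via Meridian → Ironvale: 70% × 60% × 32% = 13.44%.
Via Ironvale: 39% × 32% = 12.48%.
Via Meridian: 70% × 68% = 47.6%.
Total: 13.44% + 12.48% + 47.6% = 73.52%.

73.52%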